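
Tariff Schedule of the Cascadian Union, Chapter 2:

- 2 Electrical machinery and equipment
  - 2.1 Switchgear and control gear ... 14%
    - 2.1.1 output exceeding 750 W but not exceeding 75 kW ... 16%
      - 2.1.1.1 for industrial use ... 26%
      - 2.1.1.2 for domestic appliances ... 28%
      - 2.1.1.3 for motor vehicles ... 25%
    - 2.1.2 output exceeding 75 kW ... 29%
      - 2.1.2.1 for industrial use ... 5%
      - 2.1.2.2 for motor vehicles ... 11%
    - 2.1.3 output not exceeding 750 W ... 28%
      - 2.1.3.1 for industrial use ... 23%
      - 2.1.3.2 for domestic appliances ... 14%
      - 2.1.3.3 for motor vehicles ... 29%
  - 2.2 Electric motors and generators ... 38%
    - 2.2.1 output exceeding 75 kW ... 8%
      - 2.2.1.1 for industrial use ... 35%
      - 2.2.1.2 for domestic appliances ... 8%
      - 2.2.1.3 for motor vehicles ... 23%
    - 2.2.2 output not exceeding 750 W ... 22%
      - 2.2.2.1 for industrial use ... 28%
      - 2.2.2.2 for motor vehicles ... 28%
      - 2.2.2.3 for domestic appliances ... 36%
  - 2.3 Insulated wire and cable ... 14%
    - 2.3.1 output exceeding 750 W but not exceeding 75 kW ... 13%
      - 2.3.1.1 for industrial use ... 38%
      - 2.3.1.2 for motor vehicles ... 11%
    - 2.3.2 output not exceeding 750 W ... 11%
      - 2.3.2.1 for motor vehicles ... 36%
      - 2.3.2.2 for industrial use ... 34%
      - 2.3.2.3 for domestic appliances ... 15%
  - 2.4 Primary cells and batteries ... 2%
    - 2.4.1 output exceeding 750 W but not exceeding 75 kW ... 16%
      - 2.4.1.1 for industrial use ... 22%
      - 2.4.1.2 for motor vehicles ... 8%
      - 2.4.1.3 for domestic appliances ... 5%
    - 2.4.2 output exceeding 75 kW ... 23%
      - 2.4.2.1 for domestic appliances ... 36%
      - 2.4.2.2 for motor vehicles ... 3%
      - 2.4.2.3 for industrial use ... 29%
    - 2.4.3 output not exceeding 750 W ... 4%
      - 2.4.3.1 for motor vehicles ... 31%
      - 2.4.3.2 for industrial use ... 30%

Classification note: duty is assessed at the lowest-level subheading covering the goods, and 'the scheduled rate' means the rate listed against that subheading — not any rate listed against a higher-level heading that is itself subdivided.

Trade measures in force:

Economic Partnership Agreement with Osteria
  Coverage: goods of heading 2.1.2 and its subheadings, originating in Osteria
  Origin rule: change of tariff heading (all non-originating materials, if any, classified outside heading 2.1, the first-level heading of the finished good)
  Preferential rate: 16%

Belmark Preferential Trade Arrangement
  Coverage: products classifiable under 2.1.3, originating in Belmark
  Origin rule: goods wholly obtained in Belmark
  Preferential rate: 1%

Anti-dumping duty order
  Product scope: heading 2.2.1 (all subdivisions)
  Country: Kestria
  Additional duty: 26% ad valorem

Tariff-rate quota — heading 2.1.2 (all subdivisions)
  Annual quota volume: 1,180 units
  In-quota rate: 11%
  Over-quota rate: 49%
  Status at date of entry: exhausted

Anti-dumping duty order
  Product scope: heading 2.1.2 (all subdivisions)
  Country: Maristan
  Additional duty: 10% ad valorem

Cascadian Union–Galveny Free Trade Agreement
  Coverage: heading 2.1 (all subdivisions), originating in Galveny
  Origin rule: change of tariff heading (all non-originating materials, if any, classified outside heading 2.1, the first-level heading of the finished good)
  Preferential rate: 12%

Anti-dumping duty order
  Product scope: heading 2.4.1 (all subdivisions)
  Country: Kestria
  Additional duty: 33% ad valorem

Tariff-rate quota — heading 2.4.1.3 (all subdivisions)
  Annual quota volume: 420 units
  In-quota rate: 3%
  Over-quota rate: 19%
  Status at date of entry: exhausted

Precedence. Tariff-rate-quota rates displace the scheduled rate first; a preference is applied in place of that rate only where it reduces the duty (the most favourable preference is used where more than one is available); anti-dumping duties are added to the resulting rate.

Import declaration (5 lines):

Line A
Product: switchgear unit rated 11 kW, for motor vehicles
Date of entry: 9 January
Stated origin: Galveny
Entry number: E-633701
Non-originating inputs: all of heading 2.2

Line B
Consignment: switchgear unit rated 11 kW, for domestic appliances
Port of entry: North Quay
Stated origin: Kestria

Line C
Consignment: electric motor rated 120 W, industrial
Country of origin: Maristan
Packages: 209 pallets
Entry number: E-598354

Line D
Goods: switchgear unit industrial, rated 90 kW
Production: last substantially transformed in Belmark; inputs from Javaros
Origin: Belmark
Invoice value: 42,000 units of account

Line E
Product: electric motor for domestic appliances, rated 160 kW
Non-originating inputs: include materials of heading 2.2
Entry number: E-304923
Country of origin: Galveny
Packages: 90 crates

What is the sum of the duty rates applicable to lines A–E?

Line A: switchgear unit → 2.1; rated 11 kW → 2.1.1; for motor vehicles → 2.1.1.3. Scheduled 25%. Galveny agreement on 2.1: CTH met → 12% available; preferential 12%. → 12%.
Line B: switchgear unit → 2.1; rated 11 kW → 2.1.1; for domestic appliances → 2.1.1.2. Scheduled 28%. No special measure applies. → 28%.
Line C: electric motor → 2.2; rated 120 W → 2.2.2; industrial → 2.2.2.1. Scheduled 28%. No special measure applies. → 28%.
Line D: switchgear unit → 2.1; rated 90 kW → 2.1.2; industrial → 2.1.2.1. Scheduled 5%. quota on 2.1.2 exhausted → over-quota 49%; Belmark agreement on 2.1.3: 2.1.2.1 not covered. → 49%.
Line E: electric motor → 2.2; rated 160 kW → 2.2.1; for domestic appliances → 2.2.1.2. Scheduled 8%. Galveny agreement on 2.1: 2.2.1.2 not covered. → 8%.
Sum: 12% + 28% + 28% + 49% + 8% = 125%.

125%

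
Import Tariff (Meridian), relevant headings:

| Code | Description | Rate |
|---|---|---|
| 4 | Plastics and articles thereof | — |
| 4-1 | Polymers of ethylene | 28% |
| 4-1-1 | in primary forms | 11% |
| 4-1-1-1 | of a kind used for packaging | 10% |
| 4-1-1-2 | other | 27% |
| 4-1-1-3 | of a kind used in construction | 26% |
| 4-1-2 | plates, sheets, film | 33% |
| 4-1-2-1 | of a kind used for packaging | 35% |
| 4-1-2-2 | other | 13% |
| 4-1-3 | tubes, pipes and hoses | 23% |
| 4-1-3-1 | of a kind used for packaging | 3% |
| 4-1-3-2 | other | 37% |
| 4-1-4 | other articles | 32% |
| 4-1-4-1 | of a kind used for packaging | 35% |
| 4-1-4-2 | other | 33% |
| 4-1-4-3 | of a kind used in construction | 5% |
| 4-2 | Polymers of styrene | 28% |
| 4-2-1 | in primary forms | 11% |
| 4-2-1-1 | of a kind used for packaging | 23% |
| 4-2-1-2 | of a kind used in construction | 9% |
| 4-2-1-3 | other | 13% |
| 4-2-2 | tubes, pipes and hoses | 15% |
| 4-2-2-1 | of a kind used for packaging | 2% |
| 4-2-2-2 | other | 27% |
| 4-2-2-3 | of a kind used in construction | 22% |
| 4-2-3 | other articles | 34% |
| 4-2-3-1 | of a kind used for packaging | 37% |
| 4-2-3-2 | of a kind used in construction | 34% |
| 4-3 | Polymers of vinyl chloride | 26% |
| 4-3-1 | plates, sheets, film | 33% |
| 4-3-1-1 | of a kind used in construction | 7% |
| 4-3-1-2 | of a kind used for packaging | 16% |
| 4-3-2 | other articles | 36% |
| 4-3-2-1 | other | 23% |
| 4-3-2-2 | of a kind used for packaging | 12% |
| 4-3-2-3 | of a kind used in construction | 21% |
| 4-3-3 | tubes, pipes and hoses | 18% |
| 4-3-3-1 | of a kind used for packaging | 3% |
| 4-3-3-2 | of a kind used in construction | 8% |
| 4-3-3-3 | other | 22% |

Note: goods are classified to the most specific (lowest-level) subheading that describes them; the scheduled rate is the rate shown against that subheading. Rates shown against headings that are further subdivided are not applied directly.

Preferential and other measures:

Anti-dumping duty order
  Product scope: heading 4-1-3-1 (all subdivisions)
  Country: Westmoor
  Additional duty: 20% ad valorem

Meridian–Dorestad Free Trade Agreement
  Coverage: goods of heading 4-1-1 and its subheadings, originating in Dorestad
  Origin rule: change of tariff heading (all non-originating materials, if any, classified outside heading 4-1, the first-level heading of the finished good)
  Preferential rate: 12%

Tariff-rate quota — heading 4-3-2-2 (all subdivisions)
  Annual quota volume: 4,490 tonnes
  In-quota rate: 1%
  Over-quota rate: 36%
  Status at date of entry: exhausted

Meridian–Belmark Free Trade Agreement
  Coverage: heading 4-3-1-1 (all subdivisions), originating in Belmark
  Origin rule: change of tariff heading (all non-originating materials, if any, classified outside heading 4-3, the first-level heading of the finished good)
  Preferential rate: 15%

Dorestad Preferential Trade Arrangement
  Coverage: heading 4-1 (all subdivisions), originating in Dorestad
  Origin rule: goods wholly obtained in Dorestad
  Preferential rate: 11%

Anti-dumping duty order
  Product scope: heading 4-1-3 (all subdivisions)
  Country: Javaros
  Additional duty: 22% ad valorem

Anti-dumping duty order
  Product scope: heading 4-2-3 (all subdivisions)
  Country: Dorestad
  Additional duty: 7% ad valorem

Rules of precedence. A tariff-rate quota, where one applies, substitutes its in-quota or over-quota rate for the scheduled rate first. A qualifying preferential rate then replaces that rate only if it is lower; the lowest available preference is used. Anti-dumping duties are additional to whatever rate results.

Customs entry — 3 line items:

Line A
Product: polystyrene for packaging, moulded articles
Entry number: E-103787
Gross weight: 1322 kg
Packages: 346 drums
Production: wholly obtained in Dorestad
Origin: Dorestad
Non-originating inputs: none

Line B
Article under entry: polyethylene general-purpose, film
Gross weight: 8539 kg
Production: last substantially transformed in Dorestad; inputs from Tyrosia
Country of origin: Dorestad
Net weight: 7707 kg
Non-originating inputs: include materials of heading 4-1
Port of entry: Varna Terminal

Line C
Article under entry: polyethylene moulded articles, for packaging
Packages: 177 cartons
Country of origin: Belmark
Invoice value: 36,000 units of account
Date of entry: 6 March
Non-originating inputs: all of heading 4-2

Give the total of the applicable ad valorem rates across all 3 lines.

Line A: polystyrene → 4-2; moulded articles → 4-2-3; for packaging → 4-2-3-1. Scheduled 37%. Dorestad agreement on 4-1-1: 4-2-3-1 not covered; Dorestad agreement on 4-1: 4-2-3-1 not covered; anti-dumping (Dorestad, 4-2-3): +7%; total 37% + 7% = 44%. → 44%.
Line B: polyethylene → 4-1; film → 4-1-2; general-purpose → 4-1-2-2. Scheduled 13%. Dorestad agreement on 4-1-1: 4-1-2-2 not covered; Dorestad agreement on 4-1: not wholly obtained. → 13%.
Line C: polyethylene → 4-1; moulded articles → 4-1-4; for packaging → 4-1-4-1. Scheduled 35%. Belmark agreement on 4-3-1-1: 4-1-4-1 not covered. → 35%.
Sum: 44% + 13% + 35% = 92%.

92%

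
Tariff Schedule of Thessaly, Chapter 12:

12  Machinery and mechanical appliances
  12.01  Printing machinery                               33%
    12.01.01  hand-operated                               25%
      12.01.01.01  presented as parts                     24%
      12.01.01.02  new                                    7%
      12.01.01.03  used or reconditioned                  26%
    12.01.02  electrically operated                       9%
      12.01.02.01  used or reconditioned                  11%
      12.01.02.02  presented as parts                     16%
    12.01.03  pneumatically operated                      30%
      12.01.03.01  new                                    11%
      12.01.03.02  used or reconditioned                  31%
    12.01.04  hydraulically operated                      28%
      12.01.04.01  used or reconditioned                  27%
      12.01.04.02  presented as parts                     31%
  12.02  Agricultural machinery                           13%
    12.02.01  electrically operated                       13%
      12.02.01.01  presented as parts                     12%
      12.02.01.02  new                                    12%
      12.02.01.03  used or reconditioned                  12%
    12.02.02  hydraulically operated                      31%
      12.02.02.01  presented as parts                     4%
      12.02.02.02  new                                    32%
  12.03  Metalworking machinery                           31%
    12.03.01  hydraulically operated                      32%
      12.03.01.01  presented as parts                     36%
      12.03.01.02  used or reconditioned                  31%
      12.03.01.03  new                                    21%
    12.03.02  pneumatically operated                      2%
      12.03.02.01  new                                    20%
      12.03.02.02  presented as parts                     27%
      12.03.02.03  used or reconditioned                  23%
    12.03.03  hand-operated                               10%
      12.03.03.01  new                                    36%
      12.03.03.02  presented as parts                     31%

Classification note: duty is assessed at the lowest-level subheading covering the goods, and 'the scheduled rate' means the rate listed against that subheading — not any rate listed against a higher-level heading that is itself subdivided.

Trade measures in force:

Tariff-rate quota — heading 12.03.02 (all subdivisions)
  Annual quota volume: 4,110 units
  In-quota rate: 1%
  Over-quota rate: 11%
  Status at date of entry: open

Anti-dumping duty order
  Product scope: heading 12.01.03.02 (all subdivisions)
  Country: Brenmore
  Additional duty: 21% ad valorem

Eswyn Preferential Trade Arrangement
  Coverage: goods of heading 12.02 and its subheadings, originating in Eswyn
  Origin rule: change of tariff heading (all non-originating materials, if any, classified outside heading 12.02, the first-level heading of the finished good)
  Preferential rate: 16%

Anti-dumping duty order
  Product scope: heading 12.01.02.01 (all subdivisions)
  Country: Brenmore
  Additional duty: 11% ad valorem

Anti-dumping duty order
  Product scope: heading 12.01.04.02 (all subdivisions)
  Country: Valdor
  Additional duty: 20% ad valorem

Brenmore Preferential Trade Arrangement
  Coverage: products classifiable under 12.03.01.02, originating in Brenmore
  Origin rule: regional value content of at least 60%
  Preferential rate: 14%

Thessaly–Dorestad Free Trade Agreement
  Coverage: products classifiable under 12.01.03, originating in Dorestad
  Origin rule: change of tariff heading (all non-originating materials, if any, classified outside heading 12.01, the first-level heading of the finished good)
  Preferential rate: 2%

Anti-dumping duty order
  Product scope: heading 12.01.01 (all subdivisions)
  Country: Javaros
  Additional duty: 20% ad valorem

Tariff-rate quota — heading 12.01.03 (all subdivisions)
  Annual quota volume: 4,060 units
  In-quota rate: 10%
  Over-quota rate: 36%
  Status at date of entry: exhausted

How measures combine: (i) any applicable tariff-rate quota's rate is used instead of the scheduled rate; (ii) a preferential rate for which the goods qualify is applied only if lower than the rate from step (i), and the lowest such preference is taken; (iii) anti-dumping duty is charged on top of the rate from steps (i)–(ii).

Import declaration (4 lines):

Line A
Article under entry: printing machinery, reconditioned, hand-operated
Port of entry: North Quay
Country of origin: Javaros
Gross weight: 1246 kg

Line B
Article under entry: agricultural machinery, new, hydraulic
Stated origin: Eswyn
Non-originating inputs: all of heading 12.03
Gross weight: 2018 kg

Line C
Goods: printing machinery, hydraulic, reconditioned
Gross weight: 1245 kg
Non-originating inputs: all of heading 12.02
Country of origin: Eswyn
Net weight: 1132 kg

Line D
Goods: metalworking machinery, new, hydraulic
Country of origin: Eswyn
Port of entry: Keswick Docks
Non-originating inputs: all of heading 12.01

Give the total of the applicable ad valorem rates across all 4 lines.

110%

Line A: printing → 12.01; hand-operated → 12.01.01; reconditioned → 12.01.01.03. Scheduled 26%. anti-dumping (Javaros, 12.01.01): +20%; total 26% + 20% = 46%. → 46%.
Line B: agricultural → 12.02; hydraulic → 12.02.02; new → 12.02.02.02. Scheduled 32%. Eswyn agreement on 12.02: CTH met → 16% available; preferential 16%. → 16%.
Line C: printing → 12.01; hydraulic → 12.01.04; reconditioned → 12.01.04.01. Scheduled 27%. Eswyn agreement on 12.02: 12.01.04.01 not covered. → 27%.
Line D: metalworking → 12.03; hydraulic → 12.03.01; new → 12.03.01.03. Scheduled 21%. Eswyn agreement on 12.02: 12.03.01.03 not covered. → 21%.
Sum: 46% + 16% + 27% + 21% = 110%.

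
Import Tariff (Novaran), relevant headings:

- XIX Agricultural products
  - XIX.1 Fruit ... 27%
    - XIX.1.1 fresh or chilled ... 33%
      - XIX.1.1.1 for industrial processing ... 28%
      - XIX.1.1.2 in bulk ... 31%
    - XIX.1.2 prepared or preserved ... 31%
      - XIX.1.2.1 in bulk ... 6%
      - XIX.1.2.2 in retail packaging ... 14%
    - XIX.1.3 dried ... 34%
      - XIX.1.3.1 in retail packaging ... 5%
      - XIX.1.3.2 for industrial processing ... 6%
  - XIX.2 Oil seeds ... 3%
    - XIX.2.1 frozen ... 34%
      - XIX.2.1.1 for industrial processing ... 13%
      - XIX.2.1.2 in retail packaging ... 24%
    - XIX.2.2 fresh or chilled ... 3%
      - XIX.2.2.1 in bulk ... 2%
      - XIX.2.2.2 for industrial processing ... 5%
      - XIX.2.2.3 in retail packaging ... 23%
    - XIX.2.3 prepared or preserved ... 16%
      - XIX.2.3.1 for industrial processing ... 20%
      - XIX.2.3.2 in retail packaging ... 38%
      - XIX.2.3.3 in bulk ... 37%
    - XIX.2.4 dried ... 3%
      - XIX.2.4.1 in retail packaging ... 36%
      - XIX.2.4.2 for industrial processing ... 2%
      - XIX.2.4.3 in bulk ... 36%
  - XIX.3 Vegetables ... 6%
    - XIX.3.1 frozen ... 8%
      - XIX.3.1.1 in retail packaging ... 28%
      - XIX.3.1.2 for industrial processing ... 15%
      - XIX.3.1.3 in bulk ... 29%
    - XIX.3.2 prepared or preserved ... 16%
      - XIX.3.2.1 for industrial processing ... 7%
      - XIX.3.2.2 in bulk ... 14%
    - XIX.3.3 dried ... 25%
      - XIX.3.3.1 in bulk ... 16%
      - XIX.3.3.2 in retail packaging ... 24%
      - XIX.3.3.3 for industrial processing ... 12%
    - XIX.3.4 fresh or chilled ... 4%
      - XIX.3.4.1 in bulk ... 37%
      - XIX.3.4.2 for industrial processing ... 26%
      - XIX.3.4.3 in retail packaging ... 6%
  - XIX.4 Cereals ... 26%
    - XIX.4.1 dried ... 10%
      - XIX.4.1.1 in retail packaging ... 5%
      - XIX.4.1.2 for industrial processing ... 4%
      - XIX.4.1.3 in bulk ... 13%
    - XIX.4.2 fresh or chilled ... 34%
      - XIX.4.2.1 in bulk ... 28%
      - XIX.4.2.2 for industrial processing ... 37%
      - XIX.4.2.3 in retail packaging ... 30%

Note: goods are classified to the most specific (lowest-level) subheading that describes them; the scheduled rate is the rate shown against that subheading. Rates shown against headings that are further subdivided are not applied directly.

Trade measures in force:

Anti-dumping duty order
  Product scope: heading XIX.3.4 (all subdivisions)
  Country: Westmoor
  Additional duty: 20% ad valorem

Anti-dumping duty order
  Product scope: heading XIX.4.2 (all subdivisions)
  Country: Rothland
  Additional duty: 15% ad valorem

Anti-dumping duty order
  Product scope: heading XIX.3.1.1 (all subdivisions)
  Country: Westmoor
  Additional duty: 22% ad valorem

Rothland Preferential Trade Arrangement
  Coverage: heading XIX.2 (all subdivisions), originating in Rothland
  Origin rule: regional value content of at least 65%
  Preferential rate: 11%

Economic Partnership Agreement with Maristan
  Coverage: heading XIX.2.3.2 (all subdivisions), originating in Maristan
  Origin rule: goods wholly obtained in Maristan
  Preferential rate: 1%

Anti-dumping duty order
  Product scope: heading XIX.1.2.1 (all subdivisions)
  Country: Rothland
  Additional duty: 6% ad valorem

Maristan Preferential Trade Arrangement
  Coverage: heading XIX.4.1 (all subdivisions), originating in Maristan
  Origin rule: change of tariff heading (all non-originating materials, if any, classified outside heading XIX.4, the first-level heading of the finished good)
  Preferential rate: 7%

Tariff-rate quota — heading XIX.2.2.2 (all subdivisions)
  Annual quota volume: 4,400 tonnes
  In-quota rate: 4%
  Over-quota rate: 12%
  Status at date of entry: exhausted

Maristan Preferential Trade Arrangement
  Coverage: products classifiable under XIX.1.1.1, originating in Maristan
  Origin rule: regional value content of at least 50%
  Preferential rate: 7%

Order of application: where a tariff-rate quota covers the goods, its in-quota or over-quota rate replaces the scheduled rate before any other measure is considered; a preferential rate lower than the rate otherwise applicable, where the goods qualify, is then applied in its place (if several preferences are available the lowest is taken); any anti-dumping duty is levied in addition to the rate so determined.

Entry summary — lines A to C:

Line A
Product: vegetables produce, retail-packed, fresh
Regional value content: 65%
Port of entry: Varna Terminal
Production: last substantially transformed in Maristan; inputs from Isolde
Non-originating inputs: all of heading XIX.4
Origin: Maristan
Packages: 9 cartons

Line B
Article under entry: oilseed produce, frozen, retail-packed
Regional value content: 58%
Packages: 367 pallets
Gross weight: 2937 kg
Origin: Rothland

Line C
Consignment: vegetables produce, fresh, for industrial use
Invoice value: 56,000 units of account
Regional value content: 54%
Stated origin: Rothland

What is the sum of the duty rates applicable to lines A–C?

Line A: vegetables → XIX.3; fresh → XIX.3.4; retail-packed → XIX.3.4.3. Scheduled 6%. Maristan agreement on XIX.2.3.2: XIX.3.4.3 not covered; Maristan agreement on XIX.4.1: XIX.3.4.3 not covered; Maristan agreement on XIX.1.1.1: XIX.3.4.3 not covered. → 6%.
Line B: oilseed → XIX.2; frozen → XIX.2.1; retail-packed → XIX.2.1.2. Scheduled 24%. Rothland agreement on XIX.2: RVC < 65%. → 24%.
Line C: vegetables → XIX.3; fresh → XIX.3.4; for industrial use → XIX.3.4.2. Scheduled 26%. Rothland agreement on XIX.2: XIX.3.4.2 not covered. → 26%.
Sum: 6% + 24% + 26% = 56%.

56%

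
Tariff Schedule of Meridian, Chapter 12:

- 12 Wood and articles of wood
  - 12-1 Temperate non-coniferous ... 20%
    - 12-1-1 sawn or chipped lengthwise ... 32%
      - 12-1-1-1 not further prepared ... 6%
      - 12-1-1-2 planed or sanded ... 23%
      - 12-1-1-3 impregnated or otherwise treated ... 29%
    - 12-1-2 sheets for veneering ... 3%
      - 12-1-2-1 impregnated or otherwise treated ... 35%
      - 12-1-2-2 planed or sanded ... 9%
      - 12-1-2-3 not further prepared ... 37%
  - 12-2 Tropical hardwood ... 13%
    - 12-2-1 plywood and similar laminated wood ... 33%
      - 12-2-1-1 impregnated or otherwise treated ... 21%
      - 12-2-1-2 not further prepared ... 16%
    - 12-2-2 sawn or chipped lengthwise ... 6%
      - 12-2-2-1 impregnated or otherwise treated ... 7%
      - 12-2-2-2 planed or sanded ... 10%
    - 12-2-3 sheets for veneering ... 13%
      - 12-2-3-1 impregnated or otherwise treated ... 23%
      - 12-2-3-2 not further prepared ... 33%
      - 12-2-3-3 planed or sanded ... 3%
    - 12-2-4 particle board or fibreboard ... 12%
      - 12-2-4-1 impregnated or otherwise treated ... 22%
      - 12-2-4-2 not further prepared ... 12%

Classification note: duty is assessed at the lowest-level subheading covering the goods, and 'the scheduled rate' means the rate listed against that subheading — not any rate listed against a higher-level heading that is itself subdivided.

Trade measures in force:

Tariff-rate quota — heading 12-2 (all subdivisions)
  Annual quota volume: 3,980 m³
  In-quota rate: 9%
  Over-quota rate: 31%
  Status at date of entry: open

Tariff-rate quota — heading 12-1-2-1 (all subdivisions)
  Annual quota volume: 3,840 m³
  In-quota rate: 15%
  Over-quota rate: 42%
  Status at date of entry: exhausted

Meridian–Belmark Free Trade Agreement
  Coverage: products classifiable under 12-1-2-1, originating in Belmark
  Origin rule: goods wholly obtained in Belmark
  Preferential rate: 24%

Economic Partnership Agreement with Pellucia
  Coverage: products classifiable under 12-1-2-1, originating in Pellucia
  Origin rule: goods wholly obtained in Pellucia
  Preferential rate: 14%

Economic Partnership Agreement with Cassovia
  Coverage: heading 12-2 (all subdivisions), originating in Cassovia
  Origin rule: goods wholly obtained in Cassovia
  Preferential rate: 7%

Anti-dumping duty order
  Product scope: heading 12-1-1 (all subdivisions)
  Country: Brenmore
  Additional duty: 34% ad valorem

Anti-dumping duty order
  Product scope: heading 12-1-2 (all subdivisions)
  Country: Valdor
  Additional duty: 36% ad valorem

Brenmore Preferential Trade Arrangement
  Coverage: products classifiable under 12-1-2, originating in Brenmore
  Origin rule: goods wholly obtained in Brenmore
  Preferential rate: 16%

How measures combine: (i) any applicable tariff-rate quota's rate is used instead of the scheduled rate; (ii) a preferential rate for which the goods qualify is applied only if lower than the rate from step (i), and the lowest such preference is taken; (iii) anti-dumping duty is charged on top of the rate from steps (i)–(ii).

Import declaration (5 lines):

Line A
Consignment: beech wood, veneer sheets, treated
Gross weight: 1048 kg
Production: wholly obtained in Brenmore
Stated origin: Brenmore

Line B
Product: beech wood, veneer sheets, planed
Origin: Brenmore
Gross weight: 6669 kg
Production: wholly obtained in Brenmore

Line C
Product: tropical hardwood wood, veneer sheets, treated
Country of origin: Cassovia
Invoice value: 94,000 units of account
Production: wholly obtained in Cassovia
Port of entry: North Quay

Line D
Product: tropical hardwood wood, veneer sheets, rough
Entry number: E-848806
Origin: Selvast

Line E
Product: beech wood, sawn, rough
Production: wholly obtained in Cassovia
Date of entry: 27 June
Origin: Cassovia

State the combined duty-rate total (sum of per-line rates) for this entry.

47%

Line A: beech → 12-1; veneer sheets → 12-1-2; treated → 12-1-2-1. Scheduled 35%. quota on 12-1-2-1 exhausted → over-quota 42%; Brenmore agreement on 12-1-2: wholly obtained → 16% available; preferential 16%. → 16%.
Line B: beech → 12-1; veneer sheets → 12-1-2; planed → 12-1-2-2. Scheduled 9%. Brenmore agreement on 12-1-2: wholly obtained → 16% available; preference 16% not lower than 9% → no reduction. → 9%.
Line C: tropical hardwood → 12-2; veneer sheets → 12-2-3; treated → 12-2-3-1. Scheduled 23%. quota on 12-2 open → in-quota 9%; Cassovia agreement on 12-2: wholly obtained → 7% available; preferential 7%. → 7%.
Line D: tropical hardwood → 12-2; veneer sheets → 12-2-3; rough → 12-2-3-2. Scheduled 33%. quota on 12-2 open → in-quota 9%. → 9%.
Line E: beech → 12-1; sawn → 12-1-1; rough → 12-1-1-1. Scheduled 6%. Cassovia agreement on 12-2: 12-1-1-1 not covered. → 6%.
Sum: 16% + 9% + 7% + 9% + 6% = 47%.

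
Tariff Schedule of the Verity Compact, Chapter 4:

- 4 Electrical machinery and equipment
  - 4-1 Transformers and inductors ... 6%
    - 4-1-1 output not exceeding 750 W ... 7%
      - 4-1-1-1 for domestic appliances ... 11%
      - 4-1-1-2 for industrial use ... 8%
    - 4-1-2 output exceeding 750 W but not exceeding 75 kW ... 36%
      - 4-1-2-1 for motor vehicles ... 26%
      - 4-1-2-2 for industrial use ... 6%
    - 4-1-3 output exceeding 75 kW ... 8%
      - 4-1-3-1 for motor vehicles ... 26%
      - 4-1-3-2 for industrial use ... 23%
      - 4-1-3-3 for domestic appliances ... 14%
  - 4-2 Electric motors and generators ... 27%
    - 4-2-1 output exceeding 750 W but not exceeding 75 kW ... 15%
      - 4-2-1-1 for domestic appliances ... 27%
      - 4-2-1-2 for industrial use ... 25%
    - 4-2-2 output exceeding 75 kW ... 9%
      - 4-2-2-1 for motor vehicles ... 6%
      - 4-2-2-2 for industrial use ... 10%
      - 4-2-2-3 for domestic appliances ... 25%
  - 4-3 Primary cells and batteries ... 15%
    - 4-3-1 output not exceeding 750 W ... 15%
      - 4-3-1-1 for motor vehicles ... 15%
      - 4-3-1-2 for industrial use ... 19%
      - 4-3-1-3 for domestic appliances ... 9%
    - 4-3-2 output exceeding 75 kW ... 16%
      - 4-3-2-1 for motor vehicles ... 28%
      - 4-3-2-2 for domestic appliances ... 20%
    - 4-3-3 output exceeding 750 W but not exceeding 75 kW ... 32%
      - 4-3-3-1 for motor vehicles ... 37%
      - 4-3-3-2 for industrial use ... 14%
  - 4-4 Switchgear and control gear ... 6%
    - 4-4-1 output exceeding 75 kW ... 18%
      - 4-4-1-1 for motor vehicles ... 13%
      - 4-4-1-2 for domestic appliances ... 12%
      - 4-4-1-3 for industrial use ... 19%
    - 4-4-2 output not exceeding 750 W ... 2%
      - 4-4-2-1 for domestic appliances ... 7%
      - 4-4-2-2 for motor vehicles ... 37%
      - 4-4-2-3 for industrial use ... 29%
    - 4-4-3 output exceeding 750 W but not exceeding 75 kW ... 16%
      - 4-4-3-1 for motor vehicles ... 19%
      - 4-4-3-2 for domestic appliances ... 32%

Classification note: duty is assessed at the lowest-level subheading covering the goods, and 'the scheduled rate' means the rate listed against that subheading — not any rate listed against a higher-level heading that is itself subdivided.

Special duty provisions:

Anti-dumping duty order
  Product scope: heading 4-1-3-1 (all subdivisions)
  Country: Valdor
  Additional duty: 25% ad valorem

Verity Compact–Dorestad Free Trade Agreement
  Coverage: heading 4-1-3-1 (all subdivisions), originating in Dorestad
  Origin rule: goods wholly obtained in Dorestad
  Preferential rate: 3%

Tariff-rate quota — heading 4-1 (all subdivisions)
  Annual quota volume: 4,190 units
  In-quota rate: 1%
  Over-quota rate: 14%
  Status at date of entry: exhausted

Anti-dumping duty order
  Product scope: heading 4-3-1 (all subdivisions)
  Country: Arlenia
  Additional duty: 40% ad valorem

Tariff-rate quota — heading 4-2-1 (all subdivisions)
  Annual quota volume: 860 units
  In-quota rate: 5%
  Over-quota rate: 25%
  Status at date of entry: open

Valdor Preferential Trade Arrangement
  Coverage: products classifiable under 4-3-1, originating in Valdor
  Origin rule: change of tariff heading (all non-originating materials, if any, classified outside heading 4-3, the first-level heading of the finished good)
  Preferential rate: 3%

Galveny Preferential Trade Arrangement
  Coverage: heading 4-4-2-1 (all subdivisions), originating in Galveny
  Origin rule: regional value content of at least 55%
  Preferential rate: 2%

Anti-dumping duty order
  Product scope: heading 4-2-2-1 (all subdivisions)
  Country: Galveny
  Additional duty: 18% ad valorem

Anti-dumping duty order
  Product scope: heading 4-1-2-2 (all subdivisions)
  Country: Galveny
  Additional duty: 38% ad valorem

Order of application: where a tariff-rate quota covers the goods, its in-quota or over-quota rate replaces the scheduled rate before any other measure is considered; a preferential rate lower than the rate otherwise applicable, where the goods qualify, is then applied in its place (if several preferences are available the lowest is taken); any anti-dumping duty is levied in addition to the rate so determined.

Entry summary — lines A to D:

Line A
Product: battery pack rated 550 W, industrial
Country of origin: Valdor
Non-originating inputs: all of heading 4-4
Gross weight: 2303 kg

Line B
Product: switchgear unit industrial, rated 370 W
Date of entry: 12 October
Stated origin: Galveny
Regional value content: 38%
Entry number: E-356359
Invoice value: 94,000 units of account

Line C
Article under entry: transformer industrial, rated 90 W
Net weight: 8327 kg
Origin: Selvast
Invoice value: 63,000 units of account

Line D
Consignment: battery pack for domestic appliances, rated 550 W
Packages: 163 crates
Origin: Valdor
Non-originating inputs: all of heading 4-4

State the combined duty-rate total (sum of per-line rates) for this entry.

49%

Line A: battery pack → 4-3; rated 550 W → 4-3-1; industrial → 4-3-1-2. Scheduled 19%. Valdor agreement on 4-3-1: CTH met → 3% available; preferential 3%. → 3%.
Line B: switchgear unit → 4-4; rated 370 W → 4-4-2; industrial → 4-4-2-3. Scheduled 29%. Galveny agreement on 4-4-2-1: 4-4-2-3 not covered. → 29%.
Line C: transformer → 4-1; rated 90 W → 4-1-1; industrial → 4-1-1-2. Scheduled 8%. quota on 4-1 exhausted → over-quota 14%. → 14%.
Line D: battery pack → 4-3; rated 550 W → 4-3-1; for domestic appliances → 4-3-1-3. Scheduled 9%. Valdor agreement on 4-3-1: CTH met → 3% available; preferential 3%. → 3%.
Sum: 3% + 29% + 14% + 3% = 49%.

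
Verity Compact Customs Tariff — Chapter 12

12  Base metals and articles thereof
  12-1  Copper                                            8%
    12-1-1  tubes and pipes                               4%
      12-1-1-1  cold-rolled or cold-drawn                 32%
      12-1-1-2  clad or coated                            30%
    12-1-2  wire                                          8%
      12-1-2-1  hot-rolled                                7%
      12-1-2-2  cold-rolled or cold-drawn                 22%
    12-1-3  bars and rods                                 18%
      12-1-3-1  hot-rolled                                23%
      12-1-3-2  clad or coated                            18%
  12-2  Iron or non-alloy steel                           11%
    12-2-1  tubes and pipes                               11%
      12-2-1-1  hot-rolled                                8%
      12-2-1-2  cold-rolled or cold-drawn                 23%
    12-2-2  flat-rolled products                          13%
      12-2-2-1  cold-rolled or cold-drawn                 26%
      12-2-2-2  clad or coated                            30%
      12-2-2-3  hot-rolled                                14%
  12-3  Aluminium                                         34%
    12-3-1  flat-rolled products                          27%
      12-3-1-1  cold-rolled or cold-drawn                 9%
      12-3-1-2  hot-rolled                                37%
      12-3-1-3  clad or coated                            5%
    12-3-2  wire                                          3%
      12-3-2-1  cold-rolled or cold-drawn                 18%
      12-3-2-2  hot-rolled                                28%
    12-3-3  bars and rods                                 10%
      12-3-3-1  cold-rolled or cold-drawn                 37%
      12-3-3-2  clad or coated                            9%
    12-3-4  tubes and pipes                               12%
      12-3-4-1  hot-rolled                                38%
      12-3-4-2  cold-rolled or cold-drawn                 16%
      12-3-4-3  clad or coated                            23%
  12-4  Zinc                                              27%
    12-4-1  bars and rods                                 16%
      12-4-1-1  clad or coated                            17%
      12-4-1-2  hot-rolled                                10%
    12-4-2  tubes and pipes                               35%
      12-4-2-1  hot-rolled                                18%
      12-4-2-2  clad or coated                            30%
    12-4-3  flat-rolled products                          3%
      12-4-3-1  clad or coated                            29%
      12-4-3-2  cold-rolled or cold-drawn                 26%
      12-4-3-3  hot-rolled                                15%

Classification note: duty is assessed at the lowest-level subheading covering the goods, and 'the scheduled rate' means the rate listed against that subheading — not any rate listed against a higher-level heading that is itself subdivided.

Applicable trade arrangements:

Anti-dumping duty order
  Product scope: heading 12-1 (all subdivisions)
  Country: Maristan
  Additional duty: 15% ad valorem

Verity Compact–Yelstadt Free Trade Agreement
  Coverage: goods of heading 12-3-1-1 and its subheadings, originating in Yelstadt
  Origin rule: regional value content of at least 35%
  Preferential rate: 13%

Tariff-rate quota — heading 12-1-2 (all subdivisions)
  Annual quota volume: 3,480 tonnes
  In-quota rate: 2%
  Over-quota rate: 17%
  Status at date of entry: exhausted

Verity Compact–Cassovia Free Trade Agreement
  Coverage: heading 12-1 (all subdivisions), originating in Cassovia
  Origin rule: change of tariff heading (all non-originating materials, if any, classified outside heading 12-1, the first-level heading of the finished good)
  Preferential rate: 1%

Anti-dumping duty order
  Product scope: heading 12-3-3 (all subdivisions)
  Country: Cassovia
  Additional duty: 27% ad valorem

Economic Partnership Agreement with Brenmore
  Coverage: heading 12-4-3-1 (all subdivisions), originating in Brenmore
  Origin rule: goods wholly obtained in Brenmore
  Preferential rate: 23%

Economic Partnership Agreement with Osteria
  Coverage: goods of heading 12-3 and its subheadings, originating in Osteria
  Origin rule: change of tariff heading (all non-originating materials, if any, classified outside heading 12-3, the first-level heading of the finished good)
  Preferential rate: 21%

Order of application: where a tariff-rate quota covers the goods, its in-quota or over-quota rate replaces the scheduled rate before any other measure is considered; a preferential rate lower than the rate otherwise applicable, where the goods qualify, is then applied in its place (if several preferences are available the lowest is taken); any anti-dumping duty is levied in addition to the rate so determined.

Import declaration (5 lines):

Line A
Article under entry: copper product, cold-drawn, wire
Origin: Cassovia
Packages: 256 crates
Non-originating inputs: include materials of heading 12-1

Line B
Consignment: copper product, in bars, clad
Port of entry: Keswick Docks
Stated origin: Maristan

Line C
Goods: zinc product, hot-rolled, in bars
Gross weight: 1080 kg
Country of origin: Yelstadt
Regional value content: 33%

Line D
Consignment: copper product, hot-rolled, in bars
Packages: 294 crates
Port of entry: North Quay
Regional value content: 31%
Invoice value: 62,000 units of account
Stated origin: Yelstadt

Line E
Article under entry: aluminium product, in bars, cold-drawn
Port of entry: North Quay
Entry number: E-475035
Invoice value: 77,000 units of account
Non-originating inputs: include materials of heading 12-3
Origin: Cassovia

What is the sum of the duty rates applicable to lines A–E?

147%

Line A: copper → 12-1; wire → 12-1-2; cold-drawn → 12-1-2-2. Scheduled 22%. quota on 12-1-2 exhausted → over-quota 17%; Cassovia agreement on 12-1: CTH not met. → 17%.
Line B: copper → 12-1; in bars → 12-1-3; clad → 12-1-3-2. Scheduled 18%. anti-dumping (Maristan, 12-1): +15%; total 18% + 15% = 33%. → 33%.
Line C: zinc → 12-4; in bars → 12-4-1; hot-rolled → 12-4-1-2. Scheduled 10%. Yelstadt agreement on 12-3-1-1: 12-4-1-2 not covered. → 10%.
Line D: copper → 12-1; in bars → 12-1-3; hot-rolled → 12-1-3-1. Scheduled 23%. Yelstadt agreement on 12-3-1-1: 12-1-3-1 not covered. → 23%.
Line E: aluminium → 12-3; in bars → 12-3-3; cold-drawn → 12-3-3-1. Scheduled 37%. Cassovia agreement on 12-1: 12-3-3-1 not covered; anti-dumping (Cassovia, 12-3-3): +27%; total 37% + 27% = 64%. → 64%.
Sum: 17% + 33% + 10% + 23% + 64% = 147%.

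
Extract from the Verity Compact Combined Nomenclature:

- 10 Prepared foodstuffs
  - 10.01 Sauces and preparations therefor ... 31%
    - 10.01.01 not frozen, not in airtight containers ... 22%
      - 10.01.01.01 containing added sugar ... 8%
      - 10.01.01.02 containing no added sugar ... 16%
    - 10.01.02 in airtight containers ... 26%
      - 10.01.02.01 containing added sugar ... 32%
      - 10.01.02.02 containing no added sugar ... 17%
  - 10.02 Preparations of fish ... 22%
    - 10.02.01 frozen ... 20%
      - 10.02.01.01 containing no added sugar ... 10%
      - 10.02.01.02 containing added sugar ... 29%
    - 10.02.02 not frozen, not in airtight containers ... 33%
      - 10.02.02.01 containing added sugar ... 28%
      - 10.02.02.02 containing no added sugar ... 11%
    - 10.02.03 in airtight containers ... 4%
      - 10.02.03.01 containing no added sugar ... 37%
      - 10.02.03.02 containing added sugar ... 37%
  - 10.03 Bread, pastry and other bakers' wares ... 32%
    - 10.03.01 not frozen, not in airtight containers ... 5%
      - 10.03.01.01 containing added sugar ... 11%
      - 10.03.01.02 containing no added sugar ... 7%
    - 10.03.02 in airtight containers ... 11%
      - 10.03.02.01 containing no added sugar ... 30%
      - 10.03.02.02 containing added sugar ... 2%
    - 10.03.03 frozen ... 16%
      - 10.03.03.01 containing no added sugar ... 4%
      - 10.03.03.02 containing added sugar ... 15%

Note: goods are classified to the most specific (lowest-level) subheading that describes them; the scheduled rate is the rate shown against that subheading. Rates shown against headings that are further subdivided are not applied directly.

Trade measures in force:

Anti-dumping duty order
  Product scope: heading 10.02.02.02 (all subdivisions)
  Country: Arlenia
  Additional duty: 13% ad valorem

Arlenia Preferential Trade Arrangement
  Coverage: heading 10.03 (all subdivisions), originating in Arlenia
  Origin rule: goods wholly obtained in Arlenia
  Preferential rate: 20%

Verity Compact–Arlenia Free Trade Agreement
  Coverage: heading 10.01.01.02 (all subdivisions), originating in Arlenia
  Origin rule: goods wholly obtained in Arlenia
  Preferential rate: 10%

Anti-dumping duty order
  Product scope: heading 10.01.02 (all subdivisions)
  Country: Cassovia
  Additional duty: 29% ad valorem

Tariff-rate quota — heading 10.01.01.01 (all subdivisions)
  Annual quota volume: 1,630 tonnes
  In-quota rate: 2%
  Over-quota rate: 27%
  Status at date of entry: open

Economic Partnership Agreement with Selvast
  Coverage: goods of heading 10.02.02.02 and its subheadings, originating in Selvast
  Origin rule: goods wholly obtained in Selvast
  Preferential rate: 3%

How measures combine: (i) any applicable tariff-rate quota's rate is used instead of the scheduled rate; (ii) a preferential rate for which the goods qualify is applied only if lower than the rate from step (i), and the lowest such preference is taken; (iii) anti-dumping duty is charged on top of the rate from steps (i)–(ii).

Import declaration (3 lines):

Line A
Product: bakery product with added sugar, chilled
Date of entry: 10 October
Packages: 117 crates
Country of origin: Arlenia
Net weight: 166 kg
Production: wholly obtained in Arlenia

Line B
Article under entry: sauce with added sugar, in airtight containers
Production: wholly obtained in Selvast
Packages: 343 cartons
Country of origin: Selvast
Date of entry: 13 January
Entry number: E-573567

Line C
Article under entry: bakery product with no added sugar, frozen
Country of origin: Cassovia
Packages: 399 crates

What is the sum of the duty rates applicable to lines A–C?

47%

Line A: bakery product → 10.03; chilled → 10.03.01; with added sugar → 10.03.01.01. Scheduled 11%. Arlenia agreement on 10.03: wholly obtained → 20% available; Arlenia agreement on 10.01.01.02: 10.03.01.01 not covered; preference 20% not lower than 11% → no reduction. → 11%.
Line B: sauce → 10.01; in airtight containers → 10.01.02; with added sugar → 10.01.02.01. Scheduled 32%. Selvast agreement on 10.02.02.02: 10.01.02.01 not covered. → 32%.
Line C: bakery product → 10.03; frozen → 10.03.03; with no added sugar → 10.03.03.01. Scheduled 4%. No special measure applies. → 4%.
Sum: 11% + 32% + 4% = 47%.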